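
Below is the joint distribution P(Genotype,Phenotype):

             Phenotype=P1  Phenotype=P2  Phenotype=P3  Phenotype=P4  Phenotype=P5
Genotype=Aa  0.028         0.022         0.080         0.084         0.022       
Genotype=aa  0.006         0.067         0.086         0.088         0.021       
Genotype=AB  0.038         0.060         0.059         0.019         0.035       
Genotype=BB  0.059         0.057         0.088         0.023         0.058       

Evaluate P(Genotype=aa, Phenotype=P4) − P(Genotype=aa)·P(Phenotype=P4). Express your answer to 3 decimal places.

0.031

P(Genotype=aa) = 0.006 + 0.067 + 0.086 + 0.088 + 0.021 = 0.268.
P(Phenotype=P4) = 0.084 + 0.088 + 0.019 + 0.023 = 0.214.
P(Genotype=aa, Phenotype=P4) − P(Genotype=aa)P(Phenotype=P4) = 0.088 − 0.268×0.214 = 0.031.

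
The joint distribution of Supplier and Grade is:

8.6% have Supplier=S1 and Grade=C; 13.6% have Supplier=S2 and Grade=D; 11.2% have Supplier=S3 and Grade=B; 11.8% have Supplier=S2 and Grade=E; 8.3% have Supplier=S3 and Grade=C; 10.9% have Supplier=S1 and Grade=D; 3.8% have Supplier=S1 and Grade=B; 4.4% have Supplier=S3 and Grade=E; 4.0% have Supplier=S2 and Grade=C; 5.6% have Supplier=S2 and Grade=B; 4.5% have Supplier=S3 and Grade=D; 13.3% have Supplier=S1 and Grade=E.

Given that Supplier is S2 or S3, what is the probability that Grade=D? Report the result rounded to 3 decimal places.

P(Supplier=S2) = 0.056 + 0.040 + 0.136 + 0.118 = 0.350.
P(Supplier=S3) = 0.112 + 0.083 + 0.045 + 0.044 = 0.284.
P(Supplier ∈ {S2, S3}) = 0.350 + 0.284 = 0.634; P(Grade=D, Supplier ∈ {S2, S3}) = 0.136 + 0.045 = 0.181.
P(Grade=D | Supplier ∈ {S2, S3}) = 0.181/0.634 = 0.285.

0.285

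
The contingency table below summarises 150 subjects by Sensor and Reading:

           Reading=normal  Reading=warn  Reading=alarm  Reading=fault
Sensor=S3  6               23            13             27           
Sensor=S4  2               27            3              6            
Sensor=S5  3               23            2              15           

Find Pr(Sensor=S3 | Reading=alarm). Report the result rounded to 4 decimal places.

0.7222

Total with Reading=alarm: 13 + 3 + 2 = 18.
P(Sensor=S3 | Reading=alarm) = 13/18 = 0.7222.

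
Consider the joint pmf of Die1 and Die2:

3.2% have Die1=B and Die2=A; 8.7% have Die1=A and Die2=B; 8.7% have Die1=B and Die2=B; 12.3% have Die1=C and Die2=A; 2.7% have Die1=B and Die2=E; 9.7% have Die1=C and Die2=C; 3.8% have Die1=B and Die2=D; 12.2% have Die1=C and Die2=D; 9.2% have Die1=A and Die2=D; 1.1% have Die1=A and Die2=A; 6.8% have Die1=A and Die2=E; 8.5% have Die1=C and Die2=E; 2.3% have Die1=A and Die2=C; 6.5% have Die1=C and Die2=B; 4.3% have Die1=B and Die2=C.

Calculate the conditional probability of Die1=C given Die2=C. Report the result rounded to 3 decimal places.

P(Die2=C) = 0.023 + 0.043 + 0.097 = 0.163.
P(Die1=C | Die2=C) = 0.097/0.163 = 0.595.

0.595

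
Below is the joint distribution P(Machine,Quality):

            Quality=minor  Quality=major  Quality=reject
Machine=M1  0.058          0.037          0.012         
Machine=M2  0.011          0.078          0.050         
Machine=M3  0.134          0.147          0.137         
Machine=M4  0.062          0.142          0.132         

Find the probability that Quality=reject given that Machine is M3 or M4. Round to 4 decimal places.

0.3568

P(Machine=M3) = 0.134 + 0.147 + 0.137 = 0.418.
P(Machine=M4) = 0.062 + 0.142 + 0.132 = 0.336.
P(Machine ∈ {M3, M4}) = 0.418 + 0.336 = 0.754; P(Quality=reject, Machine ∈ {M3, M4}) = 0.137 + 0.132 = 0.269.
P(Quality=reject | Machine ∈ {M3, M4}) = 0.269/0.754 = 0.3568.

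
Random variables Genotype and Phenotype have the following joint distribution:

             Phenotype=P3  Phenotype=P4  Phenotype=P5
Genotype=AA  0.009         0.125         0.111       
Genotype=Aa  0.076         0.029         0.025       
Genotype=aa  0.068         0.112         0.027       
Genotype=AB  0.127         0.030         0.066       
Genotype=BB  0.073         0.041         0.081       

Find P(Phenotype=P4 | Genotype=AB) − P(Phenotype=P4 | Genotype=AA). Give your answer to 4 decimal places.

-0.3757

P(Genotype=AB) = 0.127 + 0.030 + 0.066 = 0.223; P(Phenotype=P4 | Genotype=AB) = 0.030/0.223 = 0.13453.
P(Genotype=AA) = 0.009 + 0.125 + 0.111 = 0.245; P(Phenotype=P4 | Genotype=AA) = 0.125/0.245 = 0.51020.
Difference = -0.3757.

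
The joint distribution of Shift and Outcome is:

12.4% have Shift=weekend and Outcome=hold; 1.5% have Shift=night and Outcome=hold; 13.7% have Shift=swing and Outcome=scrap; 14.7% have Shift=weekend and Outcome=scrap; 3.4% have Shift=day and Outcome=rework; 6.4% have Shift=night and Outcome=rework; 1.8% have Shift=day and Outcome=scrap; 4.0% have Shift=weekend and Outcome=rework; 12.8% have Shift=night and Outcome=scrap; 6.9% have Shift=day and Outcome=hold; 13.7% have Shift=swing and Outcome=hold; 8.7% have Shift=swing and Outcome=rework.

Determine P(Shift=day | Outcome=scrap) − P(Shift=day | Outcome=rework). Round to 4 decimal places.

P(Outcome=scrap) = 0.018 + 0.137 + 0.128 + 0.147 = 0.430; P(Shift=day | Outcome=scrap) = 0.018/0.430 = 0.04186.
P(Outcome=rework) = 0.034 + 0.087 + 0.064 + 0.040 = 0.225; P(Shift=day | Outcome=rework) = 0.034/0.225 = 0.15111.
Difference = -0.1093.

-0.1093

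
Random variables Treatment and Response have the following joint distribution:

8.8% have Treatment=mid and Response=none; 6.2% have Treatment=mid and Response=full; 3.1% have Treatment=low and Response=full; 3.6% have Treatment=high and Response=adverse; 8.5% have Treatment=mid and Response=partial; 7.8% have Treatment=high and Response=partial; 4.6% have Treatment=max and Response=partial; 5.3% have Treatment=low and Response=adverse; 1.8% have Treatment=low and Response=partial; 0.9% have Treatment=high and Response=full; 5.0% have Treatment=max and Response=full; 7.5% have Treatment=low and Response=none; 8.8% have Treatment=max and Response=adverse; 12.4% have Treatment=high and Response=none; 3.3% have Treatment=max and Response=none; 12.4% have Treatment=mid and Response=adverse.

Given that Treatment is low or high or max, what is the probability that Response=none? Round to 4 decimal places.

P(Treatment=low) = 0.075 + 0.018 + 0.031 + 0.053 = 0.177.
P(Treatment=high) = 0.124 + 0.078 + 0.009 + 0.036 = 0.247.
P(Treatment=max) = 0.033 + 0.046 + 0.050 + 0.088 = 0.217.
P(Treatment ∈ {low, high, max}) = 0.177 + 0.247 + 0.217 = 0.641; P(Response=none, Treatment ∈ {low, high, max}) = 0.075 + 0.124 + 0.033 = 0.232.
P(Response=none | Treatment ∈ {low, high, max}) = 0.232/0.641 = 0.3619.

0.3619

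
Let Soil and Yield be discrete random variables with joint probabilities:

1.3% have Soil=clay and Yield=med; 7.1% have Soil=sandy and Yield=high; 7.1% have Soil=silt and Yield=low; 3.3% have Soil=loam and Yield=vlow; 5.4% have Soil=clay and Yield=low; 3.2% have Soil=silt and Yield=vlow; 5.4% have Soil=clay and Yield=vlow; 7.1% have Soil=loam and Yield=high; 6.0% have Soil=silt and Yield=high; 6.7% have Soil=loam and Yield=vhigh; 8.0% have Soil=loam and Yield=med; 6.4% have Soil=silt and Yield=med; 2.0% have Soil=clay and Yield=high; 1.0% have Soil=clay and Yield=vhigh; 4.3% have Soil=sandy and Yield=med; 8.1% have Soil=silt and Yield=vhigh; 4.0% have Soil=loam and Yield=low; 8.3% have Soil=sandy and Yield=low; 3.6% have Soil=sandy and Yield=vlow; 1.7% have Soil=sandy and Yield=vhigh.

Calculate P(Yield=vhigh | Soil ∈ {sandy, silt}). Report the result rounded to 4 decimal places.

0.1756

P(Soil=sandy) = 0.036 + 0.083 + 0.043 + 0.071 + 0.017 = 0.250.
P(Soil=silt) = 0.032 + 0.071 + 0.064 + 0.060 + 0.081 = 0.308.
P(Soil ∈ {sandy, silt}) = 0.250 + 0.308 = 0.558; P(Yield=vhigh, Soil ∈ {sandy, silt}) = 0.017 + 0.081 = 0.098.
P(Yield=vhigh | Soil ∈ {sandy, silt}) = 0.098/0.558 = 0.1756.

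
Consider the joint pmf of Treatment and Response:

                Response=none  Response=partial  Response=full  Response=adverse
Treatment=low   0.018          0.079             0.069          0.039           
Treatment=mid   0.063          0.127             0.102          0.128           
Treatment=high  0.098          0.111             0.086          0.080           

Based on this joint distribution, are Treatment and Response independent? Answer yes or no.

P(Treatment=high) = 0.375 and P(Response=none) = 0.179, so their product is 0.06713, but P(Treatment=high, Response=none) = 0.098. Since these differ, Treatment and Response are not independent.

no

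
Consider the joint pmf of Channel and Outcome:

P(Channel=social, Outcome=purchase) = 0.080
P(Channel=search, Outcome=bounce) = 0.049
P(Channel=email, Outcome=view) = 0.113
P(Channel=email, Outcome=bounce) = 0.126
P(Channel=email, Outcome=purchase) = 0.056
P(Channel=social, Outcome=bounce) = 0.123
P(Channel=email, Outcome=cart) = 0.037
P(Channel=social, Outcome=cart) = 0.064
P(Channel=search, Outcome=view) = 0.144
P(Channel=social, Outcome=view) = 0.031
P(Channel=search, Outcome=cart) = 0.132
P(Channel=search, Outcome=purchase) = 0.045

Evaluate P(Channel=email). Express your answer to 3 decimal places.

0.332

P(Channel=email) = 0.126 + 0.113 + 0.037 + 0.056 = 0.332.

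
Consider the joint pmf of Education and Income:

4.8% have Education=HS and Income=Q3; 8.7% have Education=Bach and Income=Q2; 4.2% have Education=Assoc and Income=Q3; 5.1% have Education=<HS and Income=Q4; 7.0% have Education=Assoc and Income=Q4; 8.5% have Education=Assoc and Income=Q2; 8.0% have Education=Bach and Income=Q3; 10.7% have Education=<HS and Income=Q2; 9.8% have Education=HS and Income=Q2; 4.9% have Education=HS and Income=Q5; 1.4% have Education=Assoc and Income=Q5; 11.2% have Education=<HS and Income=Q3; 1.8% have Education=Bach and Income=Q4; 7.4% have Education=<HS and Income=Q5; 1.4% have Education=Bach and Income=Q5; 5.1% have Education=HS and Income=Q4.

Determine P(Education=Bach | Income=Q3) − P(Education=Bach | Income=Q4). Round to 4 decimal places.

P(Income=Q3) = 0.112 + 0.048 + 0.042 + 0.080 = 0.282; P(Education=Bach | Income=Q3) = 0.080/0.282 = 0.28369.
P(Income=Q4) = 0.051 + 0.051 + 0.070 + 0.018 = 0.190; P(Education=Bach | Income=Q4) = 0.018/0.190 = 0.09474.
Difference = 0.1890.

0.1890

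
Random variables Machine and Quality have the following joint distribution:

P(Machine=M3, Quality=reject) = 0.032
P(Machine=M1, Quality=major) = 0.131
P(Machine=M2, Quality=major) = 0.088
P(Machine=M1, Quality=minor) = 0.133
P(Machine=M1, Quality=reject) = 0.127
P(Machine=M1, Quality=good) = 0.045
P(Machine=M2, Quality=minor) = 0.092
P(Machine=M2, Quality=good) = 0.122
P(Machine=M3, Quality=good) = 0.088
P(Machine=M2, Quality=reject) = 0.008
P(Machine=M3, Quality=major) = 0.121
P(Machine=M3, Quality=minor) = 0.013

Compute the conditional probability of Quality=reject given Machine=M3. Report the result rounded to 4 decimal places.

0.1260

P(Machine=M3) = 0.088 + 0.013 + 0.121 + 0.032 = 0.254.
P(Quality=reject | Machine=M3) = 0.032/0.254 = 0.1260.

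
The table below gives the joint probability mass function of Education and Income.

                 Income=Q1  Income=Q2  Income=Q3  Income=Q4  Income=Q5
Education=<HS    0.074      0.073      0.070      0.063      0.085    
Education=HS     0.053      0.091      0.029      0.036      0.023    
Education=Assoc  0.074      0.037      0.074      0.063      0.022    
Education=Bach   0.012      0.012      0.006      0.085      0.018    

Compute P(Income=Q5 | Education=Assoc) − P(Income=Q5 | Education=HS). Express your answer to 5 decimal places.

-0.01766

P(Education=Assoc) = 0.074 + 0.037 + 0.074 + 0.063 + 0.022 = 0.270; P(Income=Q5 | Education=Assoc) = 0.022/0.270 = 0.081481.
P(Education=HS) = 0.053 + 0.091 + 0.029 + 0.036 + 0.023 = 0.232; P(Income=Q5 | Education=HS) = 0.023/0.232 = 0.099138.
Difference = -0.01766.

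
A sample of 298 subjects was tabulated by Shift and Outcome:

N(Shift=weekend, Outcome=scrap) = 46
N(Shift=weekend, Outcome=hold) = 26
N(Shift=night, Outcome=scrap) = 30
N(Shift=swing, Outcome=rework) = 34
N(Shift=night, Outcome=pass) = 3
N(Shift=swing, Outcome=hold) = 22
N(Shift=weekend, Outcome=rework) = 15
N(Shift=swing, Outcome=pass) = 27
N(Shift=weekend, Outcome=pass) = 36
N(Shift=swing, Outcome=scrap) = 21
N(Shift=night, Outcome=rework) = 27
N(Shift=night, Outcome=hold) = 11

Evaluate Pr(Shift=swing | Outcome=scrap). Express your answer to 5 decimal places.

Total with Outcome=scrap: 21 + 30 + 46 = 97.
P(Shift=swing | Outcome=scrap) = 21/97 = 0.21649.

0.21649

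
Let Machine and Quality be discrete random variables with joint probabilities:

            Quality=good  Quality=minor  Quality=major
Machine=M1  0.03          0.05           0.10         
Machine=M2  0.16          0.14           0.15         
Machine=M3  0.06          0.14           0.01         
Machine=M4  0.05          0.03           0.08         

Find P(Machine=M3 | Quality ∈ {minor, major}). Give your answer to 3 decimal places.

0.214

P(Quality=minor) = 0.05 + 0.14 + 0.14 + 0.03 = 0.36.
P(Quality=major) = 0.10 + 0.15 + 0.01 + 0.08 = 0.34.
P(Quality ∈ {minor, major}) = 0.36 + 0.34 = 0.70; P(Machine=M3, Quality ∈ {minor, major}) = 0.14 + 0.01 = 0.15.
P(Machine=M3 | Quality ∈ {minor, major}) = 0.15/0.70 = 0.214.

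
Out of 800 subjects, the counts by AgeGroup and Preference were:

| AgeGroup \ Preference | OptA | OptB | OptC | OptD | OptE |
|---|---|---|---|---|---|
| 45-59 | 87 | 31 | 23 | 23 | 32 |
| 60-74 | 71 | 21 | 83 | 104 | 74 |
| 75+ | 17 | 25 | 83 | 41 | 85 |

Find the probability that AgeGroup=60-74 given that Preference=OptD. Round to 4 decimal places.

0.6190

Total with Preference=OptD: 23 + 104 + 41 = 168.
P(AgeGroup=60-74 | Preference=OptD) = 104/168 = 0.6190.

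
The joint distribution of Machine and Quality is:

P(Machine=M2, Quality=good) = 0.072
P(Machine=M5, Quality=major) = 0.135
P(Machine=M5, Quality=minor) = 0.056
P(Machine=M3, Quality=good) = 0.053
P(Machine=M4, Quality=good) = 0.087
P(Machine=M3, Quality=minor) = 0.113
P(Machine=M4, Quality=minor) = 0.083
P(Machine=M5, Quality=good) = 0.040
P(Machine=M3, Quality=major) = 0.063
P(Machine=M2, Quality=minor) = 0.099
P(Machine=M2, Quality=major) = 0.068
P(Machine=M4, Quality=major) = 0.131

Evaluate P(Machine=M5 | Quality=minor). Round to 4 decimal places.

P(Quality=minor) = 0.099 + 0.113 + 0.083 + 0.056 = 0.351.
P(Machine=M5 | Quality=minor) = 0.056/0.351 = 0.1595.

0.1595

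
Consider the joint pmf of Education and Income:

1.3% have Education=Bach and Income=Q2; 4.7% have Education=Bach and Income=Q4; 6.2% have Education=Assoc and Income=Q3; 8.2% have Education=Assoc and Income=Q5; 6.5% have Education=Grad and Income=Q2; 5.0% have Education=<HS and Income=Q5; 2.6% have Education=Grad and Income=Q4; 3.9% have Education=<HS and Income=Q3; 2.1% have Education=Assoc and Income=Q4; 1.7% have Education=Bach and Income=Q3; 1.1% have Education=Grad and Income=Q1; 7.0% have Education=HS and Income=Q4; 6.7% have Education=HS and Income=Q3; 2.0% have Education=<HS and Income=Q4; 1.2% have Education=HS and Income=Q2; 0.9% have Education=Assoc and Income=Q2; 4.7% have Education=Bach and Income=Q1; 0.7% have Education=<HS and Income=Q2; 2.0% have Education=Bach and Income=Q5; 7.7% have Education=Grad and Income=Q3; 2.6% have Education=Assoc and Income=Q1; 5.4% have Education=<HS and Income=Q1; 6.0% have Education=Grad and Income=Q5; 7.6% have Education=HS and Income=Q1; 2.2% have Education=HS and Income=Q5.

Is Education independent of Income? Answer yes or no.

no

P(Education=Grad) = 0.239 and P(Income=Q1) = 0.214, so their product is 0.05115, but P(Education=Grad, Income=Q1) = 0.011. Since these differ, Education and Income are not independent.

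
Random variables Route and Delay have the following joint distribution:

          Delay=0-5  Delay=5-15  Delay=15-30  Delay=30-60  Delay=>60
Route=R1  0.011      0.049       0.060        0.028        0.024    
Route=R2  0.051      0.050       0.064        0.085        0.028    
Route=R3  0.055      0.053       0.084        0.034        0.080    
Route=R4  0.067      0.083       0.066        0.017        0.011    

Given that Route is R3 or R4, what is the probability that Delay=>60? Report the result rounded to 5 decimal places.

0.16545

P(Route=R3) = 0.055 + 0.053 + 0.084 + 0.034 + 0.080 = 0.306.
P(Route=R4) = 0.067 + 0.083 + 0.066 + 0.017 + 0.011 = 0.244.
P(Route ∈ {R3, R4}) = 0.306 + 0.244 = 0.550; P(Delay=>60, Route ∈ {R3, R4}) = 0.080 + 0.011 = 0.091.
P(Delay=>60 | Route ∈ {R3, R4}) = 0.091/0.550 = 0.16545.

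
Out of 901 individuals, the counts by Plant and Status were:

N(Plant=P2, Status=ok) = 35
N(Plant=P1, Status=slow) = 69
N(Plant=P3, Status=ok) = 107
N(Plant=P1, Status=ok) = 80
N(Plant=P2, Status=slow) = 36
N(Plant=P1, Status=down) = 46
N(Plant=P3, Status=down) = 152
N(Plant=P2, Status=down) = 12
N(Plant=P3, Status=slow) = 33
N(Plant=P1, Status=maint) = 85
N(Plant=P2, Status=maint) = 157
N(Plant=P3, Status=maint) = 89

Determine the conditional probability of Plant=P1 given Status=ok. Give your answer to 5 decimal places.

Total with Status=ok: 80 + 35 + 107 = 222.
P(Plant=P1 | Status=ok) = 80/222 = 0.36036.

0.36036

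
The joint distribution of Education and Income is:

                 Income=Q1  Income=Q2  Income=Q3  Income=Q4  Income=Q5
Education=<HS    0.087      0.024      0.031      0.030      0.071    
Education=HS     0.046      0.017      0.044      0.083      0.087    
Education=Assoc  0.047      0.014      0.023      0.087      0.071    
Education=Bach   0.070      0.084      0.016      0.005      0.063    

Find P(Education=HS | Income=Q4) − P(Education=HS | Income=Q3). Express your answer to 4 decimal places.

P(Income=Q4) = 0.030 + 0.083 + 0.087 + 0.005 = 0.205; P(Education=HS | Income=Q4) = 0.083/0.205 = 0.40488.
P(Income=Q3) = 0.031 + 0.044 + 0.023 + 0.016 = 0.114; P(Education=HS | Income=Q3) = 0.044/0.114 = 0.38596.
Difference = 0.0189.

0.0189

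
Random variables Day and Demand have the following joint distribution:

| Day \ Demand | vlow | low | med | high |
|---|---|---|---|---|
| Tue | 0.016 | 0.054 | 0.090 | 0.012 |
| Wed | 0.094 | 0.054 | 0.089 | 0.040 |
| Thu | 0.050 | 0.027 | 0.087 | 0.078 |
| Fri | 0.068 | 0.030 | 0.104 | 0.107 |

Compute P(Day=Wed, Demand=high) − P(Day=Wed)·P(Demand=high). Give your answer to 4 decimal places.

-0.0256

P(Day=Wed) = 0.094 + 0.054 + 0.089 + 0.040 = 0.277.
P(Demand=high) = 0.012 + 0.040 + 0.078 + 0.107 = 0.237.
P(Day=Wed, Demand=high) − P(Day=Wed)P(Demand=high) = 0.040 − 0.277×0.237 = -0.0256.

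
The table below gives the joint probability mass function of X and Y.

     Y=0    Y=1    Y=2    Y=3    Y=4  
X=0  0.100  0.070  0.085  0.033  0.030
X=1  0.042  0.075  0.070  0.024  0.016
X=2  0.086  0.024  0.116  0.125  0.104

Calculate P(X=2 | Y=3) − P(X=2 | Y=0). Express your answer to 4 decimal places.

P(Y=3) = 0.033 + 0.024 + 0.125 = 0.182; P(X=2 | Y=3) = 0.125/0.182 = 0.68681.
P(Y=0) = 0.100 + 0.042 + 0.086 = 0.228; P(X=2 | Y=0) = 0.086/0.228 = 0.37719.
Difference = 0.3096.

0.3096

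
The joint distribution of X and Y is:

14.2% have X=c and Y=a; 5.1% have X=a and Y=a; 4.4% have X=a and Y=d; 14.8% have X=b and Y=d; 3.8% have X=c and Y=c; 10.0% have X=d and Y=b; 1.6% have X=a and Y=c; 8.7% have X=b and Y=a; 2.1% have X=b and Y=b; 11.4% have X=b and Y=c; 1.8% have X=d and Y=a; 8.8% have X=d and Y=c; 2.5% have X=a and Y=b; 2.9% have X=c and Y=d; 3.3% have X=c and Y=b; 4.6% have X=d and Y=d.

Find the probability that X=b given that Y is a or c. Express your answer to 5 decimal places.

P(Y=a) = 0.051 + 0.087 + 0.142 + 0.018 = 0.298.
P(Y=c) = 0.016 + 0.114 + 0.038 + 0.088 = 0.256.
P(Y ∈ {a, c}) = 0.298 + 0.256 = 0.554; P(X=b, Y ∈ {a, c}) = 0.087 + 0.114 = 0.201.
P(X=b | Y ∈ {a, c}) = 0.201/0.554 = 0.36282.

0.36282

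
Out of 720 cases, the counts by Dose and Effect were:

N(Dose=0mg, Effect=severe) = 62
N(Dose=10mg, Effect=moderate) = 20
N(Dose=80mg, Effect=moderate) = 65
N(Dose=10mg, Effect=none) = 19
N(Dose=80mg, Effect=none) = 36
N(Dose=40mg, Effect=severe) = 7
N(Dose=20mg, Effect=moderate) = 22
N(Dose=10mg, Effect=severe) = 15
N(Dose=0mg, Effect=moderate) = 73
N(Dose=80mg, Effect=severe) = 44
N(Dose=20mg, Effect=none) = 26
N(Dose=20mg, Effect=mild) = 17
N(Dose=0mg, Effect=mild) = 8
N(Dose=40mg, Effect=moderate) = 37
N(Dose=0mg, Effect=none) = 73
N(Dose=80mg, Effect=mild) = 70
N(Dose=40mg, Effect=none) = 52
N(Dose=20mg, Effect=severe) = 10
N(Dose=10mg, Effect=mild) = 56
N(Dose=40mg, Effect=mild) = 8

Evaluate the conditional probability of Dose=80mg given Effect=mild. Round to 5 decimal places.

0.44025

Total with Effect=mild: 8 + 56 + 17 + 8 + 70 = 159.
P(Dose=80mg | Effect=mild) = 70/159 = 0.44025.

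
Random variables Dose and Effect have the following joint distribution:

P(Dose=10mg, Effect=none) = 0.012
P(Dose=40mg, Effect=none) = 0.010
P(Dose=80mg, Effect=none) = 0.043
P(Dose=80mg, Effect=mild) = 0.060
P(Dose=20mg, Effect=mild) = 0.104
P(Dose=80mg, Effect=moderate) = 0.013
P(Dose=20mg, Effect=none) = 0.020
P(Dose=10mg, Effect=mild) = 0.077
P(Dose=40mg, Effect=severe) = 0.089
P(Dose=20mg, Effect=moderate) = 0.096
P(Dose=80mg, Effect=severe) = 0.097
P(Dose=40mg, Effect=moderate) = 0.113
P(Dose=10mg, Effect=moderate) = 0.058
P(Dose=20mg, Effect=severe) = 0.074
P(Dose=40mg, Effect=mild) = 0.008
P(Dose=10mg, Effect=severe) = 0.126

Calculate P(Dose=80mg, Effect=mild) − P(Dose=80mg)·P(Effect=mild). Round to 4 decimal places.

0.0070

P(Dose=80mg) = 0.043 + 0.060 + 0.013 + 0.097 = 0.213.
P(Effect=mild) = 0.077 + 0.104 + 0.008 + 0.060 = 0.249.
P(Dose=80mg, Effect=mild) − P(Dose=80mg)P(Effect=mild) = 0.060 − 0.213×0.249 = 0.0070.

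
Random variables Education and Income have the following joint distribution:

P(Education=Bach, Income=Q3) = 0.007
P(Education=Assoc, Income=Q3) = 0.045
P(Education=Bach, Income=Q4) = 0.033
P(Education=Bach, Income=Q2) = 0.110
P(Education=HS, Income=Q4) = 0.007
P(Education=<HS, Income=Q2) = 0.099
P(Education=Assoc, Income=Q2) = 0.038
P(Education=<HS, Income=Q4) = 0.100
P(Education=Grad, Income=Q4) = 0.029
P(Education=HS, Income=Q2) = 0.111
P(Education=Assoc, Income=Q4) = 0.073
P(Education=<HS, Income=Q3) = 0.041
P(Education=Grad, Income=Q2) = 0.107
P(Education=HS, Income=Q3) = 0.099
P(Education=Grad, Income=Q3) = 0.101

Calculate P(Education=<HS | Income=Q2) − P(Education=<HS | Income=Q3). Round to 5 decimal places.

0.07297

P(Income=Q2) = 0.099 + 0.111 + 0.038 + 0.110 + 0.107 = 0.465; P(Education=<HS | Income=Q2) = 0.099/0.465 = 0.212903.
P(Income=Q3) = 0.041 + 0.099 + 0.045 + 0.007 + 0.101 = 0.293; P(Education=<HS | Income=Q3) = 0.041/0.293 = 0.139932.
Difference = 0.07297.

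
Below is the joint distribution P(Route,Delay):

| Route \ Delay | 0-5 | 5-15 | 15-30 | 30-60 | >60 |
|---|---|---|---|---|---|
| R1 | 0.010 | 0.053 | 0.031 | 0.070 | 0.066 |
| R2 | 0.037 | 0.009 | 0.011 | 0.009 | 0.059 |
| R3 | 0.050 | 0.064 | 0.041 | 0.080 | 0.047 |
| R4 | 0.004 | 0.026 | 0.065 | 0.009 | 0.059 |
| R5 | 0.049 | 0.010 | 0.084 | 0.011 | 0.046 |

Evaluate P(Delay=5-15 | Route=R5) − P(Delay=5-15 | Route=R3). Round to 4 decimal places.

P(Route=R5) = 0.049 + 0.010 + 0.084 + 0.011 + 0.046 = 0.200; P(Delay=5-15 | Route=R5) = 0.010/0.200 = 0.05000.
P(Route=R3) = 0.050 + 0.064 + 0.041 + 0.080 + 0.047 = 0.282; P(Delay=5-15 | Route=R3) = 0.064/0.282 = 0.22695.
Difference = -0.1770.

-0.1770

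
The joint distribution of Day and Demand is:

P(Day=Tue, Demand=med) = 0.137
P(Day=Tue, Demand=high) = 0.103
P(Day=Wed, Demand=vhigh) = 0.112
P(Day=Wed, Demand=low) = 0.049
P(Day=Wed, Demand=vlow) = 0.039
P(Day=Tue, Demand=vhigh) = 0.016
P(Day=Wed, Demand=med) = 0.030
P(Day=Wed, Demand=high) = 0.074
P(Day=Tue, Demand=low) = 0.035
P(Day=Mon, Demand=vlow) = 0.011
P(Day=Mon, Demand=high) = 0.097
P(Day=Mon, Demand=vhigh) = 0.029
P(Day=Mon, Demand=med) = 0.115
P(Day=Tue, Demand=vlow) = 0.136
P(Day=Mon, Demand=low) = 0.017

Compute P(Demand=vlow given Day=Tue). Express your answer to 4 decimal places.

P(Day=Tue) = 0.136 + 0.035 + 0.137 + 0.103 + 0.016 = 0.427.
P(Demand=vlow | Day=Tue) = 0.136/0.427 = 0.3185.

0.3185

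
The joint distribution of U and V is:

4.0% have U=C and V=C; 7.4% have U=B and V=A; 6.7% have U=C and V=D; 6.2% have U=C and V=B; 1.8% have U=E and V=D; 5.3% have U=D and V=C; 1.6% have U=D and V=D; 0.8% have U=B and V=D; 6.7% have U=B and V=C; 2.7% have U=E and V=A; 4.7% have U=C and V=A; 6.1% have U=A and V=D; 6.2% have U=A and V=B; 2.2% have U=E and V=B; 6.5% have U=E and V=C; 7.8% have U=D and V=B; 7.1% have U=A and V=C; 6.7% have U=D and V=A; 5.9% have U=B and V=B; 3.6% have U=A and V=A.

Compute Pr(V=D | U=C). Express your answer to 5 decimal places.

0.31019

P(U=C) = 0.047 + 0.062 + 0.040 + 0.067 = 0.216.
P(V=D | U=C) = 0.067/0.216 = 0.31019.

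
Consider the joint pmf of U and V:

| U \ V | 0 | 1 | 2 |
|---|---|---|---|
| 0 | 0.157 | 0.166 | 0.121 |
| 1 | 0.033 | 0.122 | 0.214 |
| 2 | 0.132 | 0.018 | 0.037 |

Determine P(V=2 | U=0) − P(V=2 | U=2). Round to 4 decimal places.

P(U=0) = 0.157 + 0.166 + 0.121 = 0.444; P(V=2 | U=0) = 0.121/0.444 = 0.27252.
P(U=2) = 0.132 + 0.018 + 0.037 = 0.187; P(V=2 | U=2) = 0.037/0.187 = 0.19786.
Difference = 0.0747.

0.0747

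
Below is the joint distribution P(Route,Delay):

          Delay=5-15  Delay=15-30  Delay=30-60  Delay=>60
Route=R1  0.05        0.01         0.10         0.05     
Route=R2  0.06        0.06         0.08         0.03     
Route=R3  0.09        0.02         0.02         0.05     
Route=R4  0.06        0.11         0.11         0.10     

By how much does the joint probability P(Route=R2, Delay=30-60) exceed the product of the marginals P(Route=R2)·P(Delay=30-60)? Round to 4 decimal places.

P(Route=R2) = 0.06 + 0.06 + 0.08 + 0.03 = 0.23.
P(Delay=30-60) = 0.10 + 0.08 + 0.02 + 0.11 = 0.31.
P(Route=R2, Delay=30-60) − P(Route=R2)P(Delay=30-60) = 0.08 − 0.23×0.31 = 0.0087.

0.0087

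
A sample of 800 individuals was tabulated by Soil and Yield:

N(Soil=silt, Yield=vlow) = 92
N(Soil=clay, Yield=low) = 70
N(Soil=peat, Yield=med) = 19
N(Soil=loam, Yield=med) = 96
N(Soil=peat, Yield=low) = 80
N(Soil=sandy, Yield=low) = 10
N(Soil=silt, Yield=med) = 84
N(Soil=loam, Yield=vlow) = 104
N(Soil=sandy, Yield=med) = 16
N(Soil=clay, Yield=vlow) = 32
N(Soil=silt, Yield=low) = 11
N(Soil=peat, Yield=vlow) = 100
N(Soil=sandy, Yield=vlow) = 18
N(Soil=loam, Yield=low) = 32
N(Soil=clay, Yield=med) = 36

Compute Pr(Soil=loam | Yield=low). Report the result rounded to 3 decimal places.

0.158

Total with Yield=low: 10 + 32 + 70 + 11 + 80 = 203.
P(Soil=loam | Yield=low) = 32/203 = 0.158.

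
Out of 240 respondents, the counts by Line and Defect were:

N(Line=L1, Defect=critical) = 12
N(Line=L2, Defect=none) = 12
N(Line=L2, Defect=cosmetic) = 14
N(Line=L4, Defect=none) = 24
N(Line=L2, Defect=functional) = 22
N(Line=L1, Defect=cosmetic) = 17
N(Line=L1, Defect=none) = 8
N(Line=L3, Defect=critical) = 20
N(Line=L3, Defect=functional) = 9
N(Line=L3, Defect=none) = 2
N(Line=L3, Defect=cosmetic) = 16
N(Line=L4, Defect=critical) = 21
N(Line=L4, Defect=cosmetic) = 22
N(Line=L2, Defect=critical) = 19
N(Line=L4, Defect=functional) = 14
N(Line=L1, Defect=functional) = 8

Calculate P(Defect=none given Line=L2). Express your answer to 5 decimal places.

0.17910

Total with Line=L2: 12 + 14 + 22 + 19 = 67.
P(Defect=none | Line=L2) = 12/67 = 0.17910.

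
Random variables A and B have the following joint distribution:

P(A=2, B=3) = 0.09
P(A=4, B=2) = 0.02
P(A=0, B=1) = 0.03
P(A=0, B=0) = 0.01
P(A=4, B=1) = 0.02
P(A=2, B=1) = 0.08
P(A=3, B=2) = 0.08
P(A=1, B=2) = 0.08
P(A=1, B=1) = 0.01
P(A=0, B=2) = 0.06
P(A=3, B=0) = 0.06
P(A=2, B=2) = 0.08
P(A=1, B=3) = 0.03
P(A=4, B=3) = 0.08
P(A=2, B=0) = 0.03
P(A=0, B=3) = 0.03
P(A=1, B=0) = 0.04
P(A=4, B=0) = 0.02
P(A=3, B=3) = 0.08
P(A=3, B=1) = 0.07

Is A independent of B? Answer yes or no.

P(A=4) = 0.14 and P(B=3) = 0.31, so their product is 0.0434, but P(A=4, B=3) = 0.08. Since these differ, A and B are not independent.

no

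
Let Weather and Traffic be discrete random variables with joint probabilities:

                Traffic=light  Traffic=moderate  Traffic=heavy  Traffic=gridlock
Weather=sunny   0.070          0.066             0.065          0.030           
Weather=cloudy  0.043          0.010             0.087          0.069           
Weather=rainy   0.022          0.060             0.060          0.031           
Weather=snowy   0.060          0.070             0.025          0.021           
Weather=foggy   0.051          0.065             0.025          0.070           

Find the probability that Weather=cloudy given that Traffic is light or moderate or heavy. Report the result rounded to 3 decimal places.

P(Traffic=light) = 0.070 + 0.043 + 0.022 + 0.060 + 0.051 = 0.246.
P(Traffic=moderate) = 0.066 + 0.010 + 0.060 + 0.070 + 0.065 = 0.271.
P(Traffic=heavy) = 0.065 + 0.087 + 0.060 + 0.025 + 0.025 = 0.262.
P(Traffic ∈ {light, moderate, heavy}) = 0.246 + 0.271 + 0.262 = 0.779; P(Weather=cloudy, Traffic ∈ {light, moderate, heavy}) = 0.043 + 0.010 + 0.087 = 0.140.
P(Weather=cloudy | Traffic ∈ {light, moderate, heavy}) = 0.140/0.779 = 0.180.

0.180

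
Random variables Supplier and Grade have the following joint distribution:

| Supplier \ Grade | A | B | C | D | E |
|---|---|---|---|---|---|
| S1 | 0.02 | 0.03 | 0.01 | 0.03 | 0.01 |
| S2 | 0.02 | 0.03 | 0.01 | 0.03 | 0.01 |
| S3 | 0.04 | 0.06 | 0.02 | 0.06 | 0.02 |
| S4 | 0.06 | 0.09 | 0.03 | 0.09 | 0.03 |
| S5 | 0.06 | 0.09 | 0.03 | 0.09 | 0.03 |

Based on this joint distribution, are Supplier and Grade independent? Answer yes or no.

Every cell satisfies P(Supplier,Grade) = P(Supplier)·P(Grade). For instance P(Supplier=S5) = 0.30, P(Grade=E) = 0.10, and 0.30×0.10 = 0.03 matches the joint entry. So Supplier and Grade are independent.

yes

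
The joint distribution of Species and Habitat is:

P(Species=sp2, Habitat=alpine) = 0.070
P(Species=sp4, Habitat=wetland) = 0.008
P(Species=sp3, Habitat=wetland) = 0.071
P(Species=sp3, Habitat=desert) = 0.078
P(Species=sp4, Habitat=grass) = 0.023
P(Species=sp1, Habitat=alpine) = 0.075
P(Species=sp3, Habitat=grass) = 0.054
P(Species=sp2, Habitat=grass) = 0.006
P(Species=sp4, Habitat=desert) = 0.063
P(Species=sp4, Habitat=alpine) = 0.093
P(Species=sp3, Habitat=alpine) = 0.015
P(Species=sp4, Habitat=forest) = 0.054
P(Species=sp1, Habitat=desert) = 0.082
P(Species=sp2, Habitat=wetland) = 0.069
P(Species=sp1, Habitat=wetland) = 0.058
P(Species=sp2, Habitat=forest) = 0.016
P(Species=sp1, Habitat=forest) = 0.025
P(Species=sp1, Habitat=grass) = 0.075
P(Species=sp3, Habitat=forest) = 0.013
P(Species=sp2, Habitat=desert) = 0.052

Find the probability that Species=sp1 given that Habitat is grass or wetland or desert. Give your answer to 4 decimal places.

0.3365

P(Habitat=grass) = 0.075 + 0.006 + 0.054 + 0.023 = 0.158.
P(Habitat=wetland) = 0.058 + 0.069 + 0.071 + 0.008 = 0.206.
P(Habitat=desert) = 0.082 + 0.052 + 0.078 + 0.063 = 0.275.
P(Habitat ∈ {grass, wetland, desert}) = 0.158 + 0.206 + 0.275 = 0.639; P(Species=sp1, Habitat ∈ {grass, wetland, desert}) = 0.075 + 0.058 + 0.082 = 0.215.
P(Species=sp1 | Habitat ∈ {grass, wetland, desert}) = 0.215/0.639 = 0.3365.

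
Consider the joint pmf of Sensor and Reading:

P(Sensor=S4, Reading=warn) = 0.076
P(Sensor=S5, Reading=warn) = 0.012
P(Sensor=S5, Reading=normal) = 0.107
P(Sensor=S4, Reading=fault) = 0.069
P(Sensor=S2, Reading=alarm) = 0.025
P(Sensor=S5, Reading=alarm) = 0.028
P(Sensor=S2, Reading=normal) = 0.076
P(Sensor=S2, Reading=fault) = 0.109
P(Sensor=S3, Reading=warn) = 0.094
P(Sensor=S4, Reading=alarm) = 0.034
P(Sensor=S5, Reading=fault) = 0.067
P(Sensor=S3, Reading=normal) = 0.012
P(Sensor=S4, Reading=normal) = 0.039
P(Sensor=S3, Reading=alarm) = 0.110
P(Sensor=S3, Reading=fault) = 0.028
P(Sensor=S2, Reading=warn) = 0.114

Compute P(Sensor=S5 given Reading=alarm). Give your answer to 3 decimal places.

0.142

P(Reading=alarm) = 0.025 + 0.110 + 0.034 + 0.028 = 0.197.
P(Sensor=S5 | Reading=alarm) = 0.028/0.197 = 0.142.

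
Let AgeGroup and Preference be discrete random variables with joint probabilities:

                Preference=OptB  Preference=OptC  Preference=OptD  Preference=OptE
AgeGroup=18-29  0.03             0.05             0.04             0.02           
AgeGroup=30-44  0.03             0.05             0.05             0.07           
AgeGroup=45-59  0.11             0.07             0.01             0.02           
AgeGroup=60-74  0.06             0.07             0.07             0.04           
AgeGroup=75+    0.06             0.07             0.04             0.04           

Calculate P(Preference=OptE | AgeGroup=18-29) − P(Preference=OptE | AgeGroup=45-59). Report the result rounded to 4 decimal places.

0.0476

P(AgeGroup=18-29) = 0.03 + 0.05 + 0.04 + 0.02 = 0.14; P(Preference=OptE | AgeGroup=18-29) = 0.02/0.14 = 0.14286.
P(AgeGroup=45-59) = 0.11 + 0.07 + 0.01 + 0.02 = 0.21; P(Preference=OptE | AgeGroup=45-59) = 0.02/0.21 = 0.09524.
Difference = 0.0476.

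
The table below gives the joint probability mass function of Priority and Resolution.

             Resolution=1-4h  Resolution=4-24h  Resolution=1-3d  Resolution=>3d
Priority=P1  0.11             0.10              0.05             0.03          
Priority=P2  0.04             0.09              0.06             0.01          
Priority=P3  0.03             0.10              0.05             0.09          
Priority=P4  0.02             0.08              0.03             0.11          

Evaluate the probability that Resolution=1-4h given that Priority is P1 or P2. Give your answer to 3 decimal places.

0.306

P(Priority=P1) = 0.11 + 0.10 + 0.05 + 0.03 = 0.29.
P(Priority=P2) = 0.04 + 0.09 + 0.06 + 0.01 = 0.20.
P(Priority ∈ {P1, P2}) = 0.29 + 0.20 = 0.49; P(Resolution=1-4h, Priority ∈ {P1, P2}) = 0.11 + 0.04 = 0.15.
P(Resolution=1-4h | Priority ∈ {P1, P2}) = 0.15/0.49 = 0.306.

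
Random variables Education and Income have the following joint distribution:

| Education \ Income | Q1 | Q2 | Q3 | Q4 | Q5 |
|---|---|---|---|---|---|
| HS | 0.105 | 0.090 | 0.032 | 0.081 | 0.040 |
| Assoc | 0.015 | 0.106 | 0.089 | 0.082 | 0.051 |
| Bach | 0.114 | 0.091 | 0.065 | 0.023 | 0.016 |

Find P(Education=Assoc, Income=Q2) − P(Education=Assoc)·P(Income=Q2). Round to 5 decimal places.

P(Education=Assoc) = 0.015 + 0.106 + 0.089 + 0.082 + 0.051 = 0.343.
P(Income=Q2) = 0.090 + 0.106 + 0.091 = 0.287.
P(Education=Assoc, Income=Q2) − P(Education=Assoc)P(Income=Q2) = 0.106 − 0.343×0.287 = 0.00756.

0.00756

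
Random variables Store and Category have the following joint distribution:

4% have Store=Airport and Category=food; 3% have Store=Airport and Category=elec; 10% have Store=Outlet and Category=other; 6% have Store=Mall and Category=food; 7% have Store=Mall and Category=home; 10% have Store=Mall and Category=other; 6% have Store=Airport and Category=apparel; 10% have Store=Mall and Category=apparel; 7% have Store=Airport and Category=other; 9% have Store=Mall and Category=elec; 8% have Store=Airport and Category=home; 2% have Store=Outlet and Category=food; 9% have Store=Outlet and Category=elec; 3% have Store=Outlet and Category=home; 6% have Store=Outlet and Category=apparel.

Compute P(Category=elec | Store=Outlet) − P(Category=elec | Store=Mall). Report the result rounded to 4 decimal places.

P(Store=Outlet) = 0.02 + 0.06 + 0.09 + 0.03 + 0.10 = 0.30; P(Category=elec | Store=Outlet) = 0.09/0.30 = 0.30000.
P(Store=Mall) = 0.06 + 0.10 + 0.09 + 0.07 + 0.10 = 0.42; P(Category=elec | Store=Mall) = 0.09/0.42 = 0.21429.
Difference = 0.0857.

0.0857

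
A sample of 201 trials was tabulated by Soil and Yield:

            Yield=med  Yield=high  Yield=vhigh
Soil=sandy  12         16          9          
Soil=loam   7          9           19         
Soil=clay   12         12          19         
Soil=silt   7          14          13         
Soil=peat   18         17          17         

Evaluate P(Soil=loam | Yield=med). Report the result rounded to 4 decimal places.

0.1250

Total with Yield=med: 12 + 7 + 12 + 7 + 18 = 56.
P(Soil=loam | Yield=med) = 7/56 = 0.1250.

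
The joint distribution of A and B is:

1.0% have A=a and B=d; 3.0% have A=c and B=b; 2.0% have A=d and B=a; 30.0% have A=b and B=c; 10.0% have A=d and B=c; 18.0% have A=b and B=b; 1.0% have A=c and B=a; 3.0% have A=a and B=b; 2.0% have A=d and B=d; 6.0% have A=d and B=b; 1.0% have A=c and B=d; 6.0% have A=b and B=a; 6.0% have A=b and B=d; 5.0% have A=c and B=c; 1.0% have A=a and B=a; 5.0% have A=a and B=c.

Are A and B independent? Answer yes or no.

Every cell satisfies P(A,B) = P(A)·P(B). For instance P(A=b) = 0.600, P(B=b) = 0.300, and 0.600×0.300 = 0.180 matches the joint entry. So A and B are independent.

yes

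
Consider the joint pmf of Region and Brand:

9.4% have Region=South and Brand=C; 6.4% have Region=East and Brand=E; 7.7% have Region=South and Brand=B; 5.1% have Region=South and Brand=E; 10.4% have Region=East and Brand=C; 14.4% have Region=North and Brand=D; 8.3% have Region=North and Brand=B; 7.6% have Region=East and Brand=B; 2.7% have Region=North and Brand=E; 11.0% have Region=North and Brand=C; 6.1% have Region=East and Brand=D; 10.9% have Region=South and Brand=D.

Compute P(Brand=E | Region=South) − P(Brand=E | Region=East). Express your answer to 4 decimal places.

-0.0558

P(Region=South) = 0.077 + 0.094 + 0.109 + 0.051 = 0.331; P(Brand=E | Region=South) = 0.051/0.331 = 0.15408.
P(Region=East) = 0.076 + 0.104 + 0.061 + 0.064 = 0.305; P(Brand=E | Region=East) = 0.064/0.305 = 0.20984.
Difference = -0.0558.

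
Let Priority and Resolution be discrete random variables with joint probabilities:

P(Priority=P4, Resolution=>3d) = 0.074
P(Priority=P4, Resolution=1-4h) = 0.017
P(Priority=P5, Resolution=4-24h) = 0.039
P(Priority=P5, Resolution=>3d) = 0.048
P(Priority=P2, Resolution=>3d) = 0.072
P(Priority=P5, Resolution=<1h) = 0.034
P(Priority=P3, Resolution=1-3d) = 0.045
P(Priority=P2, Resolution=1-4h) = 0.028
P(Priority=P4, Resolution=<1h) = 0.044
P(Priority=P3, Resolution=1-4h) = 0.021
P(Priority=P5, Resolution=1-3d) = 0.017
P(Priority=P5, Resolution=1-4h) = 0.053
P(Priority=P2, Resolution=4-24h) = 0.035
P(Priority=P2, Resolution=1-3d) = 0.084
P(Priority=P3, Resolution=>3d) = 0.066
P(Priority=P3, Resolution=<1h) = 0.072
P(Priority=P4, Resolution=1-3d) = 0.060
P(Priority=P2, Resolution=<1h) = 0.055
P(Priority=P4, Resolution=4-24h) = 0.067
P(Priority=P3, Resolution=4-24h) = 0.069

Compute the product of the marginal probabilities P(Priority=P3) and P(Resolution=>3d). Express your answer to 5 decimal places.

P(Priority=P3) = 0.072 + 0.021 + 0.069 + 0.045 + 0.066 = 0.273.
P(Resolution=>3d) = 0.072 + 0.066 + 0.074 + 0.048 = 0.260.
Product: 0.273 × 0.260 = 0.07098.

0.07098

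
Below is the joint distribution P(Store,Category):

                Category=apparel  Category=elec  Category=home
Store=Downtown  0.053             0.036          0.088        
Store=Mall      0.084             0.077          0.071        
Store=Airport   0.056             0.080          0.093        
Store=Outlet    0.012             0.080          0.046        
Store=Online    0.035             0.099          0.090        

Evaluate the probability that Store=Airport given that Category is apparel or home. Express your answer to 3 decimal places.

P(Category=apparel) = 0.053 + 0.084 + 0.056 + 0.012 + 0.035 = 0.240.
P(Category=home) = 0.088 + 0.071 + 0.093 + 0.046 + 0.090 = 0.388.
P(Category ∈ {apparel, home}) = 0.240 + 0.388 = 0.628; P(Store=Airport, Category ∈ {apparel, home}) = 0.056 + 0.093 = 0.149.
P(Store=Airport | Category ∈ {apparel, home}) = 0.149/0.628 = 0.237.

0.237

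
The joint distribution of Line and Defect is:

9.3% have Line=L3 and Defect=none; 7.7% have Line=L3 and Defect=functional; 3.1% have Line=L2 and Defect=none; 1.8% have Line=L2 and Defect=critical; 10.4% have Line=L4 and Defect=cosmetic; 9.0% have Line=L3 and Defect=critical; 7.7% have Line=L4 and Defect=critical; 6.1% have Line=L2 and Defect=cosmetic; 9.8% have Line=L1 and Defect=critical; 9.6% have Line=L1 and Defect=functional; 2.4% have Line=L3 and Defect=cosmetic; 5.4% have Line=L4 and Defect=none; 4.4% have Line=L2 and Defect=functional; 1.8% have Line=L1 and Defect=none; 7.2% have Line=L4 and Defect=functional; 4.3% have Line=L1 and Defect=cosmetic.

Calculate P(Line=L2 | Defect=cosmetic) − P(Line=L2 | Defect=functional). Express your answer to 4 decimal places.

0.1107

P(Defect=cosmetic) = 0.043 + 0.061 + 0.024 + 0.104 = 0.232; P(Line=L2 | Defect=cosmetic) = 0.061/0.232 = 0.26293.
P(Defect=functional) = 0.096 + 0.044 + 0.077 + 0.072 = 0.289; P(Line=L2 | Defect=functional) = 0.044/0.289 = 0.15225.
Difference = 0.1107.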